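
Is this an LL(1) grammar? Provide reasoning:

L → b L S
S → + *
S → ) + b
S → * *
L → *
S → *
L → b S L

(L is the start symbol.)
A grammar is LL(1) if for each non-terminal N with multiple productions, the predict sets of those productions are pairwise disjoint, where PREDICT(N → α) = (FIRST(α) \ {ε}) ∪ (FOLLOW(N) if α ⇒* ε).

For L:
  PREDICT(L → b L S) = { 'b' }
  PREDICT(L → '*') = { '*' }
  PREDICT(L → b S L) = { 'b' }
For S:
  PREDICT(S → '+' '*') = { '+' }
  PREDICT(S → ')' '+' b) = { ')' }
  PREDICT(S → '*' '*') = { '*' }
  PREDICT(S → '*') = { '*' }

Conflict found: Predict set conflict for L: { 'b' }
The grammar is NOT LL(1).

Answer: No. Predict set conflict for L: { 'b' }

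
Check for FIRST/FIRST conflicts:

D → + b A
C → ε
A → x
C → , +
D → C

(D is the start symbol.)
A FIRST/FIRST conflict occurs when two productions N → α and N → β for the same non-terminal have FIRST(α) ∩ FIRST(β) ≠ ∅ (with ε ∈ FIRST of a nullable right-hand side, so two nullable alternatives also conflict).

FIRST sets of the non-terminals at (or reachable through a nullable prefix from) the front of some alternative:
  FIRST(C) = { ',', ε }

Productions for D:
  D → + b A: FIRST = { '+' }
  D → C: FIRST = { ',', ε }
Productions for C:
  C → ε: FIRST = { ε }
  C → , +: FIRST = { ',' }
A has only one production, so no FIRST/FIRST conflict is possible there.

All alternatives of each non-terminal have pairwise disjoint FIRST sets.

Answer: No FIRST/FIRST conflicts.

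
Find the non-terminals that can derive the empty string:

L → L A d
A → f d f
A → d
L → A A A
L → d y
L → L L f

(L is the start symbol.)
None

A non-terminal is nullable if it can derive ε (the empty string): either it has an ε-production, or it has a production whose right-hand side consists entirely of nullable non-terminals.

There are no ε-productions, so no non-terminal can derive ε.
No non-terminals are nullable.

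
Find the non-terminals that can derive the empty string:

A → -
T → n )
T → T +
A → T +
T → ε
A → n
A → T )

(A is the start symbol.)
{ 'T' }

ε-productions: T → ε
So T is immediately nullable.
No further non-terminal can be added: every production for the remaining non-terminals contains a terminal or a non-nullable non-terminal.
Nullable = { 'T' }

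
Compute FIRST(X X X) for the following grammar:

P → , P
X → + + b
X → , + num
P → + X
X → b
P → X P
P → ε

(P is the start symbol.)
FIRST sets of the non-terminals involved (from the grammar, by fixed-point iteration):
  FIRST(X) = { '+', ',', 'b' }

To compute FIRST(X X X), process the symbols left to right:
Symbol X is a non-terminal. Add FIRST(X) \ {ε} = { '+', ',', 'b' }
X is not nullable (ε ∉ FIRST(X)), so stop here.
FIRST(X X X) = { '+', ',', 'b' }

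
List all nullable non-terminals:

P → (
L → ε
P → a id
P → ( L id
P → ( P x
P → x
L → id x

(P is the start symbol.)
{ 'L' }

A non-terminal is nullable if it can derive ε (the empty string): either it has an ε-production, or it has a production whose right-hand side consists entirely of nullable non-terminals.

ε-productions: L → ε
So L is immediately nullable.
No further non-terminal can be added: every production for the remaining non-terminals contains a terminal or a non-nullable non-terminal.
Nullable = { 'L' }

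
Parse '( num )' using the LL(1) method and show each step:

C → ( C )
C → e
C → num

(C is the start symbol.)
Stack is shown with the top on the left.

Stack    Input      Action
--------------------------
C $      ( num ) $  output C → ( C )
( C ) $  ( num ) $  match '('
C ) $    num ) $    output C → num
num ) $  num ) $    match 'num'
) $      ) $        match ')'
$        $          accept

The string is accepted.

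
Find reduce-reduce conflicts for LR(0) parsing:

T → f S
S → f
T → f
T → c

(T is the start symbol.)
A reduce-reduce conflict occurs when an LR(0) state has two complete items [A → α .] and [B → β .] — both call for a reduction, and with no lookahead the parser cannot choose between them.

Augment with T' → T and build the canonical LR(0) collection (I0 = CLOSURE({[T' → . T]}), then GOTO on every symbol after a dot until no new states appear). It has 6 states:
  I0: { [T → . c], [T → . f S], [T → . f], [T' → . T] }  — shift
  I1: { [T' → T .] }  — accept
  I2: { [T → c .] }  — reduce
  I3: { [S → . f], [T → f . S], [T → f .] }  — shift, reduce
  I4: { [T → f S .] }  — reduce
  I5: { [S → f .] }  — reduce

No state contains more than one complete item.

Answer: No reduce-reduce conflicts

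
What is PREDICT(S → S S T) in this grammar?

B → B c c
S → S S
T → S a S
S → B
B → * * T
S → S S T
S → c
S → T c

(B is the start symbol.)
PREDICT(S → S S T) = (FIRST(RHS) \ {ε}) ∪ (FOLLOW(S) if ε ∈ FIRST(RHS), i.e. RHS ⇒* ε)
FIRST(S) = { '*', 'c' }
FIRST(S S T) = { '*', 'c' }
ε ∉ FIRST(S S T), so FOLLOW(S) is not added.
PREDICT(S → S S T) = { '*', 'c' }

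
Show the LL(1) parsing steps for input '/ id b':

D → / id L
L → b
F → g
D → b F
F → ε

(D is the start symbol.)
Stack is shown with the top on the left.

Stack     Input     Action
--------------------------
D $       / id b $  output D → / id L
/ id L $  / id b $  match '/'
id L $    id b $    match 'id'
L $       b $       output L → b
b $       b $       match 'b'
$         $         accept

The string is accepted.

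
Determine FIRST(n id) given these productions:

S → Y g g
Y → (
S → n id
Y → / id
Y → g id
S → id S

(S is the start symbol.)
{ 'n' }

To compute FIRST(n id), process the symbols left to right:
Symbol n is a terminal. Add 'n' and stop.
FIRST(n id) = { 'n' }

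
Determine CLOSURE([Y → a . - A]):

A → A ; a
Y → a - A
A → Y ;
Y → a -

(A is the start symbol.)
Start with: [Y → a . - A]
The dot precedes the terminal '-', so nothing is added.

CLOSURE = { [Y → a . - A] }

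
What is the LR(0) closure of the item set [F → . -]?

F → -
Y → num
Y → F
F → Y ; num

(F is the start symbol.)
Start with: [F → . -]
The dot precedes the terminal '-', so nothing is added.

CLOSURE = { [F → . -] }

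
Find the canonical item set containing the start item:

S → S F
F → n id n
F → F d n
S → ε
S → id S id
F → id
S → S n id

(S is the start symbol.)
First, augment the grammar with S' → S
I₀ = CLOSURE({ [S' → . S] }):
  [S' → . S] has the dot before S: add [S → . S F], [S → .], [S → . id S id], [S → . S n id]
No further items can be added.

I₀ = { [S → . S F], [S → . S n id], [S → . id S id], [S → .], [S' → . S] }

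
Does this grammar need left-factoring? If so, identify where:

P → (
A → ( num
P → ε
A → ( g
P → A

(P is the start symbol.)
Left-factoring is needed when two productions for the same non-terminal
share a common prefix on the right-hand side.

Productions for P:
  P → (
  P → ε
  P → A
Productions for A:
  A → ( num
  A → ( g

Found common prefix '(' in productions for A

Answer: Yes, A has productions with common prefix '('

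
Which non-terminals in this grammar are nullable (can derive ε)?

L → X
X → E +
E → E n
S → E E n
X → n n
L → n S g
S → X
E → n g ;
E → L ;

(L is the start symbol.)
A non-terminal is nullable if it can derive ε (the empty string): either it has an ε-production, or it has a production whose right-hand side consists entirely of nullable non-terminals.

There are no ε-productions, so no non-terminal can derive ε.
No non-terminals are nullable.

Answer: None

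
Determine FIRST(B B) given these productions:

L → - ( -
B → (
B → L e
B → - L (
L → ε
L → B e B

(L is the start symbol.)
{ '(', '-', 'e' }

FIRST sets of the non-terminals involved (from the grammar, by fixed-point iteration):
  FIRST(B) = { '(', '-', 'e' }

To compute FIRST(B B), process the symbols left to right:
Symbol B is a non-terminal. Add FIRST(B) \ {ε} = { '(', '-', 'e' }
B is not nullable (ε ∉ FIRST(B)), so stop here.
FIRST(B B) = { '(', '-', 'e' }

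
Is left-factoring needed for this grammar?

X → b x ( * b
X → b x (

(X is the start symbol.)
Yes, X has productions with common prefix 'b x ('

Left-factoring is needed when two productions for the same non-terminal
share a common prefix on the right-hand side.

Productions for X:
  X → b x ( * b
  X → b x (

Found common prefix 'b x (' in productions for X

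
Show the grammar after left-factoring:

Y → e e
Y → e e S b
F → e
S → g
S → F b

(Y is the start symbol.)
Left-factoring transforms A → αβ₁ | αβ₂ into A → αA' and A' → β₁ | β₂
(α is the longest common prefix among the alternatives). Repeat until
no nonterminal has two alternatives with a common prefix.

Round 1: Y has alternatives sharing prefix 'e e'. Introduce Y': Y → e e Y'
  Add: Y' → ε
  Add: Y' → S b

No remaining common prefixes — done.

Resulting grammar:
Y → e e Y'
Y' → ε
Y' → S b
F → e
S → g
S → F b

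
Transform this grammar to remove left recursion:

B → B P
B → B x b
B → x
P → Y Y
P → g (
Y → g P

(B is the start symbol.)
B is directly left-recursive. The standard transformation for
  A → A α₁ | ... | A α_m | β₁ | ... | β_n
is
  A  → β₁ A' | ... | β_n A'
  A' → α₁ A' | ... | α_m A' | ε

B → x becomes B → x B'
B → B P becomes B' → P B'
B → B x b becomes B' → x b B'
Add B' → ε

Productions for other non-terminals are unchanged:
  P → Y Y
  P → g (
  Y → g P

Resulting grammar:
B → x B'
B' → P B'
B' → x b B'
B' → ε
P → Y Y
P → g (
Y → g P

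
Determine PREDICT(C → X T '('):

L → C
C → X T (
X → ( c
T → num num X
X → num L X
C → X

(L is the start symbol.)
PREDICT(C → X T '(') = (FIRST(RHS) \ {ε}) ∪ (FOLLOW(C) if ε ∈ FIRST(RHS), i.e. RHS ⇒* ε)
FIRST(X) = { '(', 'num' }
FIRST(X T '(') = { '(', 'num' }
ε ∉ FIRST(X T '('), so FOLLOW(C) is not added.
PREDICT(C → X T '(') = { '(', 'num' }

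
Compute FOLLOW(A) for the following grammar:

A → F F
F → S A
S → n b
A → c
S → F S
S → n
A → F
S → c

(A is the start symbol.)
A is the start symbol, so $ ∈ FOLLOW(A).
In F → S A: A is at the end, add FOLLOW(F)

The FOLLOW sets referred to above (computed the same way, to a fixed point):
  FOLLOW(F) = { $, 'c', 'n' }

Taking the union: FOLLOW(A) = { $, 'c', 'n' }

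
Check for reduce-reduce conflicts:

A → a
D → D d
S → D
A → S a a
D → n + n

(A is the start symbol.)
A reduce-reduce conflict occurs when an LR(0) state has two complete items [A → α .] and [B → β .] — both call for a reduction, and with no lookahead the parser cannot choose between them.

Augment with A' → A and build the canonical LR(0) collection (I0 = CLOSURE({[A' → . A]}), then GOTO on every symbol after a dot until no new states appear). It has 11 states:
  I0: { [A → . S a a], [A → . a], [A' → . A], [D → . D d], [D → . n + n], [S → . D] }  — shift
  I1: { [A' → A .] }  — accept
  I2: { [D → D . d], [S → D .] }  — shift, reduce
  I3: { [A → S . a a] }  — shift
  I4: { [A → a .] }  — reduce
  I5: { [D → n . + n] }  — shift
  I6: { [D → n + . n] }  — shift
  I7: { [D → n + n .] }  — reduce
  I8: { [A → S a . a] }  — shift
  I9: { [A → S a a .] }  — reduce
  I10: { [D → D d .] }  — reduce

No state contains more than one complete item.

Answer: No reduce-reduce conflicts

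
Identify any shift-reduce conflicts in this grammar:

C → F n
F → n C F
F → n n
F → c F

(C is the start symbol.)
Augment with C' → C and build the canonical LR(0) collection (I0 = CLOSURE({[C' → . C]}), then GOTO on every symbol after a dot until no new states appear). It has 10 states:
  I0: { [C → . F n], [C' → . C], [F → . c F], [F → . n C F], [F → . n n] }  — shift
  I1: { [C' → C .] }  — accept
  I2: { [C → F . n] }  — shift
  I3: { [F → . c F], [F → . n C F], [F → . n n], [F → c . F] }  — shift
  I4: { [C → . F n], [F → . c F], [F → . n C F], [F → . n n], [F → n . C F], [F → n . n] }  — shift
  I5: { [F → . c F], [F → . n C F], [F → . n n], [F → n C . F] }  — shift
  I6: { [C → . F n], [F → . c F], [F → . n C F], [F → . n n], [F → n . C F], [F → n . n], [F → n n .] }  — shift, reduce
  I7: { [F → n C F .] }  — reduce
  I8: { [F → c F .] }  — reduce
  I9: { [C → F n .] }  — reduce

I6 contains reduce item [F → n n .] and shift items [F → . c F], [F → . n C F], [F → . n n], [F → n . n] — shift-reduce conflict.

Answer: Yes — I6: [F → n n .] vs [F → . c F]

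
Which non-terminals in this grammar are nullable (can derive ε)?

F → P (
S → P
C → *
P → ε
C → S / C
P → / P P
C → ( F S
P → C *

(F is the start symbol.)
{ 'P', 'S' }

A non-terminal is nullable if it can derive ε (the empty string): either it has an ε-production, or it has a production whose right-hand side consists entirely of nullable non-terminals.

ε-productions: P → ε
So P is immediately nullable.
S → P: every symbol on the right is nullable, so S is nullable too.
No further non-terminal can be added: every production for the remaining non-terminals contains a terminal or a non-nullable non-terminal.
Nullable = { 'P', 'S' }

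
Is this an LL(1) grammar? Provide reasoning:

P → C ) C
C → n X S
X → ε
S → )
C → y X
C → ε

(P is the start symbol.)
A grammar is LL(1) if for each non-terminal N with multiple productions, the predict sets of those productions are pairwise disjoint, where PREDICT(N → α) = (FIRST(α) \ {ε}) ∪ (FOLLOW(N) if α ⇒* ε).

Relevant sets:
  FOLLOW(C) = { $, ')' }

For C:
  PREDICT(C → n X S) = { 'n' }
  PREDICT(C → y X) = { 'y' }
  PREDICT(C → ε) = { $, ')' }
P, X, S have a single production, so nothing to check there.

All predict sets are disjoint. The grammar IS LL(1).

Answer: Yes, the grammar is LL(1).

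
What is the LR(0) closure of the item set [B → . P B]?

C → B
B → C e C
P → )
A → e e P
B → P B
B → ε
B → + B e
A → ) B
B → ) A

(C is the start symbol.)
To compute CLOSURE, for each item [A → α.Bβ] where B is a non-terminal, add [B → .γ] for all productions B → γ; repeat for the newly added items until nothing changes.

Start with: [B → . P B]
  [B → . P B] has the dot before P: add [P → . )]
No further items can be added.

CLOSURE = { [B → . P B], [P → . )] }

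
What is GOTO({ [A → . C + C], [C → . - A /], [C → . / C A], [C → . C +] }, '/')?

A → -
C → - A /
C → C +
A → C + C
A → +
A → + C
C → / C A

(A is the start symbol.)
GOTO(I, '/') = CLOSURE({ [A → αX.β] : [A → α.Xβ] ∈ I, X = '/' })

Items with dot before '/', with the dot advanced:
  [C → . / C A] → [C → / . C A]
Closure of the advanced items:
  [C → / . C A] has the dot before C: add [C → . - A /], [C → . C +], [C → . / C A]

GOTO = { [C → . - A /], [C → . / C A], [C → . C +], [C → / . C A] }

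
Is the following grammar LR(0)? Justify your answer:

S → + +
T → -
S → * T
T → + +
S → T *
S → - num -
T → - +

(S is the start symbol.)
No. Shift-reduce conflict between [T → - .] and [S → - . num -]

A grammar is LR(0) if no state in the canonical LR(0) collection has:
  - both a shift item (dot before a terminal) and a complete item (shift-reduce conflict), or
  - two or more complete items (reduce-reduce conflict; the accept item [S' → S .] counts as a complete item here).

Augment with S' → S and build the canonical LR(0) collection (I0 = CLOSURE({[S' → . S]}), then GOTO on every symbol after a dot until no new states appear). It has 15 states:
  I0: { [S → . * T], [S → . + +], [S → . - num -], [S → . T *], [S' → . S], [T → . + +], [T → . - +], [T → . -] }  — shift
  I1: { [S → * . T], [T → . + +], [T → . - +], [T → . -] }  — shift
  I2: { [S → + . +], [T → + . +] }  — shift
  I3: { [S → - . num -], [T → - . +], [T → - .] }  — shift, reduce
  I4: { [S' → S .] }  — accept
  I5: { [S → T . *] }  — shift
  I6: { [S → T * .] }  — reduce
  I7: { [T → - + .] }  — reduce
  I8: { [S → - num . -] }  — shift
  I9: { [S → - num - .] }  — reduce
  I10: { [S → + + .], [T → + + .] }  — 2 reduces
  I11: { [T → + . +] }  — shift
  I12: { [T → - . +], [T → - .] }  — shift, reduce
  I13: { [S → * T .] }  — reduce
  I14: { [T → + + .] }  — reduce

Conflict in state I3:
  Shift-reduce conflict between [T → - .] and [S → - . num -]
So the grammar is NOT LR(0).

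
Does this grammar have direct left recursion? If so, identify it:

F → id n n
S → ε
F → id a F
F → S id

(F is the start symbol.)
No direct left recursion

Direct left recursion occurs when N → N α for some non-terminal N (the right-hand side begins with the left-hand side itself).

F → id n n: starts with id
S → ε: starts with ε
F → id a F: starts with id
F → S id: starts with S

No direct left recursion found.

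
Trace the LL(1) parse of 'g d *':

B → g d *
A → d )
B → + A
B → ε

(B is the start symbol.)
Stack is shown with the top on the left.

Stack    Input    Action
------------------------
B $      g d * $  output B → g d *
g d * $  g d * $  match 'g'
d * $    d * $    match 'd'
* $      * $      match '*'
$        $        accept

The string is accepted.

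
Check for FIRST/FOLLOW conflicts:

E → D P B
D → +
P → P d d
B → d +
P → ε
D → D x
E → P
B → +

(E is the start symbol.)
Yes. P → P d d with FOLLOW(P) on { 'd' }

Nullable non-terminals: E, P.
FIRST sets used below: FIRST(D) = { '+' }, FIRST(P) = { 'd', ε }

E: nullable alternative(s) E → P; FOLLOW(E) = { $ }
  E → D P B: FIRST \ {ε} = { '+' } — disjoint from FOLLOW(E)
  E → P: FIRST \ {ε} = { 'd' } — this is the only nullable alternative, skip

P: nullable alternative(s) P → ε; FOLLOW(P) = { $, '+', 'd' }
  P → P d d: FIRST \ {ε} = { 'd' } — overlaps FOLLOW(P) on { 'd' }: CONFLICT
  P → ε: FIRST \ {ε} = { } — this is the only nullable alternative, skip

B, D have no nullable alternative, so no FIRST/FOLLOW check is needed there.

So the grammar has 1 FIRST/FOLLOW conflict (marked CONFLICT above).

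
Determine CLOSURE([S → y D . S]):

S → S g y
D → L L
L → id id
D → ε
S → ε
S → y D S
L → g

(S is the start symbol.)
To compute CLOSURE, for each item [A → α.Bβ] where B is a non-terminal, add [B → .γ] for all productions B → γ; repeat for the newly added items until nothing changes.

Start with: [S → y D . S]
  [S → y D . S] has the dot before S: add [S → . S g y], [S → .], [S → . y D S]
No further items can be added.

CLOSURE = { [S → . S g y], [S → . y D S], [S → .], [S → y D . S] }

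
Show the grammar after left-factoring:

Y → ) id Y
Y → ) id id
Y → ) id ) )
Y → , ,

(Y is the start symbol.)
Y → ) id Y'
Y' → Y
Y' → id
Y' → ) )
Y → , ,

Left-factoring transforms A → αβ₁ | αβ₂ into A → αA' and A' → β₁ | β₂
(α is the longest common prefix among the alternatives). Repeat until
no nonterminal has two alternatives with a common prefix.

Round 1: Y has alternatives sharing prefix ') id'. Introduce Y': Y → ) id Y'
  Add: Y' → Y
  Add: Y' → id
  Add: Y' → ) )

No remaining common prefixes — done.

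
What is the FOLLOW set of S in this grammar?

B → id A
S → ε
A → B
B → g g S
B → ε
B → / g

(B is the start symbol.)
{ $ }

In B → g g S: S is at the end, add FOLLOW(B)

The FOLLOW sets referred to above (computed the same way, to a fixed point):
  FOLLOW(B) = { $ }

Taking the union: FOLLOW(S) = { $ }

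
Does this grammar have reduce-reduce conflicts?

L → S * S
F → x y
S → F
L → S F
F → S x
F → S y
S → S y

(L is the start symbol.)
Augment with L' → L and build the canonical LR(0) collection (I0 = CLOSURE({[L' → . L]}), then GOTO on every symbol after a dot until no new states appear). It has 13 states:
  I0: { [F → . S x], [F → . S y], [F → . x y], [L → . S * S], [L → . S F], [L' → . L], [S → . F], [S → . S y] }  — shift
  I1: { [S → F .] }  — reduce
  I2: { [L' → L .] }  — accept
  I3: { [F → . S x], [F → . S y], [F → . x y], [F → S . x], [F → S . y], [L → S . * S], [L → S . F], [S → . F], [S → . S y], [S → S . y] }  — shift
  I4: { [F → x . y] }  — shift
  I5: { [F → x y .] }  — reduce
  I6: { [F → . S x], [F → . S y], [F → . x y], [L → S * . S], [S → . F], [S → . S y] }  — shift
  I7: { [L → S F .], [S → F .] }  — 2 reduces
  I8: { [F → S . x], [F → S . y], [S → S . y] }  — shift
  I9: { [F → S x .], [F → x . y] }  — shift, reduce
  I10: { [F → S y .], [S → S y .] }  — 2 reduces
  I11: { [F → S x .] }  — reduce
  I12: { [F → S . x], [F → S . y], [L → S * S .], [S → S . y] }  — shift, reduce

I7 contains complete items [L → S F .], [S → F .] — reduce-reduce conflict.
I10 contains complete items [F → S y .], [S → S y .] — reduce-reduce conflict.

Answer: Yes — I7: [L → S F .] vs [S → F .]; I10: [F → S y .] vs [S → S y .]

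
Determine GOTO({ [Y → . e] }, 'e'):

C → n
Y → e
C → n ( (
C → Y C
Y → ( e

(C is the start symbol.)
{ [Y → e .] }

GOTO(I, 'e') = CLOSURE({ [A → αX.β] : [A → α.Xβ] ∈ I, X = 'e' })

Items with dot before 'e', with the dot advanced:
  [Y → . e] → [Y → e .]
Closure adds nothing (no advanced item has the dot before a non-terminal).

GOTO = { [Y → e .] }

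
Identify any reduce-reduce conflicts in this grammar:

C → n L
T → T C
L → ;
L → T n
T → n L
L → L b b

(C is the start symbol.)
A reduce-reduce conflict occurs when an LR(0) state has two complete items [A → α .] and [B → β .] — both call for a reduction, and with no lookahead the parser cannot choose between them.

Augment with C' → C and build the canonical LR(0) collection (I0 = CLOSURE({[C' → . C]}), then GOTO on every symbol after a dot until no new states appear). It has 12 states:
  I0: { [C → . n L], [C' → . C] }  — shift
  I1: { [C' → C .] }  — accept
  I2: { [C → n . L], [L → . ;], [L → . L b b], [L → . T n], [T → . T C], [T → . n L] }  — shift
  I3: { [L → ; .] }  — reduce
  I4: { [C → n L .], [L → L . b b] }  — shift, reduce
  I5: { [C → . n L], [L → T . n], [T → T . C] }  — shift
  I6: { [L → . ;], [L → . L b b], [L → . T n], [T → . T C], [T → . n L], [T → n . L] }  — shift
  I7: { [L → L . b b], [T → n L .] }  — shift, reduce
  I8: { [L → L b . b] }  — shift
  I9: { [L → L b b .] }  — reduce
  I10: { [T → T C .] }  — reduce
  I11: { [C → n . L], [L → . ;], [L → . L b b], [L → . T n], [L → T n .], [T → . T C], [T → . n L] }  — shift, reduce

No state contains more than one complete item.

Answer: No reduce-reduce conflicts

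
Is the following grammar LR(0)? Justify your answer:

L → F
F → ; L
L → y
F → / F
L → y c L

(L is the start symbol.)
No. Shift-reduce conflict between [L → y .] and [L → y . c L]

A grammar is LR(0) if no state in the canonical LR(0) collection has:
  - both a shift item (dot before a terminal) and a complete item (shift-reduce conflict), or
  - two or more complete items (reduce-reduce conflict; the accept item [L' → L .] counts as a complete item here).

Augment with L' → L and build the canonical LR(0) collection (I0 = CLOSURE({[L' → . L]}), then GOTO on every symbol after a dot until no new states appear). It has 10 states:
  I0: { [F → . / F], [F → . ; L], [L → . F], [L → . y c L], [L → . y], [L' → . L] }  — shift
  I1: { [F → . / F], [F → . ; L], [F → / . F] }  — shift
  I2: { [F → . / F], [F → . ; L], [F → ; . L], [L → . F], [L → . y c L], [L → . y] }  — shift
  I3: { [L → F .] }  — reduce
  I4: { [L' → L .] }  — accept
  I5: { [L → y . c L], [L → y .] }  — shift, reduce
  I6: { [F → . / F], [F → . ; L], [L → . F], [L → . y c L], [L → . y], [L → y c . L] }  — shift
  I7: { [L → y c L .] }  — reduce
  I8: { [F → ; L .] }  — reduce
  I9: { [F → / F .] }  — reduce

Conflict in state I5:
  Shift-reduce conflict between [L → y .] and [L → y . c L]
So the grammar is NOT LR(0).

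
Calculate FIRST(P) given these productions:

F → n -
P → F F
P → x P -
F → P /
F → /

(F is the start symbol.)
{ '/', 'n', 'x' }

FIRST sets of the other non-terminals involved (by the same procedure, iterated to a fixed point):
  FIRST(F) = { '/', 'n', 'x' }

From P → F F:
  - F is a non-terminal: add FIRST(F) \ {ε} = { '/', 'n', 'x' }
    F is not nullable, so stop
From P → x P -:
  - x is a terminal: add 'x' and stop

Collecting: FIRST(P) = { '/', 'n', 'x' }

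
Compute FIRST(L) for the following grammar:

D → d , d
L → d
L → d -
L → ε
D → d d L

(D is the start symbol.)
From L → d:
  - d is a terminal: add 'd' and stop
From L → d -:
  - d is a terminal: add 'd' and stop
From L → ε:
  - ε-production, so ε ∈ FIRST(L)

Collecting: FIRST(L) = { 'd', ε }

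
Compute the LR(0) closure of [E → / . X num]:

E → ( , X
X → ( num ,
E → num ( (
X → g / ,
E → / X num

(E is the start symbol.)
To compute CLOSURE, for each item [A → α.Bβ] where B is a non-terminal, add [B → .γ] for all productions B → γ; repeat for the newly added items until nothing changes.

Start with: [E → / . X num]
  [E → / . X num] has the dot before X: add [X → . ( num ,], [X → . g / ,]
No further items can be added.

CLOSURE = { [E → / . X num], [X → . ( num ,], [X → . g / ,] }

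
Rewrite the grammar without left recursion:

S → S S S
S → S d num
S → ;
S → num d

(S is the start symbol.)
S → ; S'
S → num d S'
S' → S S S'
S' → d num S'
S' → ε

S is directly left-recursive. The standard transformation for
  A → A α₁ | ... | A α_m | β₁ | ... | β_n
is
  A  → β₁ A' | ... | β_n A'
  A' → α₁ A' | ... | α_m A' | ε

S → ; becomes S → ; S'
S → num d becomes S → num d S'
S → S S S becomes S' → S S S'
S → S d num becomes S' → d num S'
Add S' → ε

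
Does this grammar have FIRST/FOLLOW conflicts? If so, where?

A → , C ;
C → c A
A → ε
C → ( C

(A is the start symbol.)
No FIRST/FOLLOW conflicts.

A FIRST/FOLLOW conflict occurs when a non-terminal N has a nullable alternative N → β (β ⇒* ε) and another alternative N → α with FIRST(α) ∩ FOLLOW(N) ≠ ∅: on such a lookahead the parser cannot decide between expanding α and letting N vanish via β.

Nullable non-terminals: A.

A: nullable alternative(s) A → ε; FOLLOW(A) = { $, ';' }
  A → , C ;: FIRST \ {ε} = { ',' } — disjoint from FOLLOW(A)
  A → ε: FIRST \ {ε} = { } — this is the only nullable alternative, skip

C has no nullable alternative, so no FIRST/FOLLOW check is needed there.

No FIRST/FOLLOW conflicts found.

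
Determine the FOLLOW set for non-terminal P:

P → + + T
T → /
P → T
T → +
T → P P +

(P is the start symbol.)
To compute FOLLOW(P), find every occurrence of P on a right-hand side N → α P β: add FIRST(β) \ {ε}, and if β is empty or nullable also add FOLLOW(N). Iterate to a fixed point.

P is the start symbol, so $ ∈ FOLLOW(P).
In T → P P +: P is followed by P '+', add FIRST(P '+') \ {ε} = { '+', '/' }
In T → P P +: P is followed by '+', add FIRST('+') \ {ε} = { '+' }

Taking the union: FOLLOW(P) = { $, '+', '/' }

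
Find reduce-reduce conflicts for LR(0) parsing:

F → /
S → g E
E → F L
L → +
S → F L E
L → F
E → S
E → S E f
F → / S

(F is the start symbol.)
Augment with F' → F and build the canonical LR(0) collection (I0 = CLOSURE({[F' → . F]}), then GOTO on every symbol after a dot until no new states appear). It has 16 states:
  I0: { [F → . / S], [F → . /], [F' → . F] }  — shift
  I1: { [F → . / S], [F → . /], [F → / . S], [F → / .], [S → . F L E], [S → . g E] }  — shift, reduce
  I2: { [F' → F .] }  — accept
  I3: { [F → . / S], [F → . /], [L → . +], [L → . F], [S → F . L E] }  — shift
  I4: { [F → / S .] }  — reduce
  I5: { [E → . F L], [E → . S E f], [E → . S], [F → . / S], [F → . /], [S → . F L E], [S → . g E], [S → g . E] }  — shift
  I6: { [S → g E .] }  — reduce
  I7: { [E → F . L], [F → . / S], [F → . /], [L → . +], [L → . F], [S → F . L E] }  — shift
  I8: { [E → . F L], [E → . S E f], [E → . S], [E → S . E f], [E → S .], [F → . / S], [F → . /], [S → . F L E], [S → . g E] }  — shift, reduce
  I9: { [E → S E . f] }  — shift
  I10: { [E → S E f .] }  — reduce
  I11: { [L → + .] }  — reduce
  I12: { [L → F .] }  — reduce
  I13: { [E → . F L], [E → . S E f], [E → . S], [E → F L .], [F → . / S], [F → . /], [S → . F L E], [S → . g E], [S → F L . E] }  — shift, reduce
  I14: { [S → F L E .] }  — reduce
  I15: { [E → . F L], [E → . S E f], [E → . S], [F → . / S], [F → . /], [S → . F L E], [S → . g E], [S → F L . E] }  — shift

No state contains more than one complete item.

Answer: No reduce-reduce conflicts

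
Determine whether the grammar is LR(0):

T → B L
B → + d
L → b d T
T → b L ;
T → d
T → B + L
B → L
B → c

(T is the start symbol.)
A grammar is LR(0) if no state in the canonical LR(0) collection has:
  - both a shift item (dot before a terminal) and a complete item (shift-reduce conflict), or
  - two or more complete items (reduce-reduce conflict; the accept item [T' → T .] counts as a complete item here).

Augment with T' → T and build the canonical LR(0) collection (I0 = CLOSURE({[T' → . T]}), then GOTO on every symbol after a dot until no new states appear). It has 17 states:
  I0: { [B → . + d], [B → . L], [B → . c], [L → . b d T], [T → . B + L], [T → . B L], [T → . b L ;], [T → . d], [T' → . T] }  — shift
  I1: { [B → + . d] }  — shift
  I2: { [L → . b d T], [T → B . + L], [T → B . L] }  — shift
  I3: { [B → L .] }  — reduce
  I4: { [T' → T .] }  — accept
  I5: { [L → . b d T], [L → b . d T], [T → b . L ;] }  — shift
  I6: { [B → c .] }  — reduce
  I7: { [T → d .] }  — reduce
  I8: { [T → b L . ;] }  — shift
  I9: { [L → b . d T] }  — shift
  I10: { [B → . + d], [B → . L], [B → . c], [L → . b d T], [L → b d . T], [T → . B + L], [T → . B L], [T → . b L ;], [T → . d] }  — shift
  I11: { [L → b d T .] }  — reduce
  I12: { [T → b L ; .] }  — reduce
  I13: { [L → . b d T], [T → B + . L] }  — shift
  I14: { [T → B L .] }  — reduce
  I15: { [T → B + L .] }  — reduce
  I16: { [B → + d .] }  — reduce

Every state is either a pure shift/goto state or contains exactly one complete item and nothing to shift — no conflicts. The grammar is LR(0).

Answer: Yes, the grammar is LR(0)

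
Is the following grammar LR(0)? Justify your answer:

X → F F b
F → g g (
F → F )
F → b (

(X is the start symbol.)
Augment with X' → X and build the canonical LR(0) collection (I0 = CLOSURE({[X' → . X]}), then GOTO on every symbol after a dot until no new states appear). It has 11 states:
  I0: { [F → . F )], [F → . b (], [F → . g g (], [X → . F F b], [X' → . X] }  — shift
  I1: { [F → . F )], [F → . b (], [F → . g g (], [F → F . )], [X → F . F b] }  — shift
  I2: { [X' → X .] }  — accept
  I3: { [F → b . (] }  — shift
  I4: { [F → g . g (] }  — shift
  I5: { [F → g g . (] }  — shift
  I6: { [F → g g ( .] }  — reduce
  I7: { [F → b ( .] }  — reduce
  I8: { [F → F ) .] }  — reduce
  I9: { [F → F . )], [X → F F . b] }  — shift
  I10: { [X → F F b .] }  — reduce

Every state is either a pure shift/goto state or contains exactly one complete item and nothing to shift — no conflicts. The grammar is LR(0).

Answer: Yes, the grammar is LR(0)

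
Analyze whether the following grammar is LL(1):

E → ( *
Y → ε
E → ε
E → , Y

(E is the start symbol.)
Relevant sets:
  FOLLOW(E) = { $ }

For E:
  PREDICT(E → '(' '*') = { '(' }
  PREDICT(E → ε) = { $ }
  PREDICT(E → ',' Y) = { ',' }
Y has a single production, so nothing to check there.

All predict sets are disjoint. The grammar IS LL(1).

Answer: Yes, the grammar is LL(1).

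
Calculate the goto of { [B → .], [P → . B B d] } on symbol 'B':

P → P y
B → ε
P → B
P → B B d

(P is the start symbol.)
GOTO(I, 'B') = CLOSURE({ [A → αX.β] : [A → α.Xβ] ∈ I, X = 'B' })

Items with dot before 'B', with the dot advanced:
  [P → . B B d] → [P → B . B d]
Closure of the advanced items:
  [P → B . B d] has the dot before B: add [B → .]

GOTO = { [B → .], [P → B . B d] }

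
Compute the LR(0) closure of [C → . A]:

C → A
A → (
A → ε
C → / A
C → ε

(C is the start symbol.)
To compute CLOSURE, for each item [A → α.Bβ] where B is a non-terminal, add [B → .γ] for all productions B → γ; repeat for the newly added items until nothing changes.

Start with: [C → . A]
  [C → . A] has the dot before A: add [A → . (], [A → .]
No further items can be added.

CLOSURE = { [A → . (], [A → .], [C → . A] }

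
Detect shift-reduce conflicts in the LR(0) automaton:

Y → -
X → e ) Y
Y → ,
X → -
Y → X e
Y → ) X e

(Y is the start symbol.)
No shift-reduce conflicts

A shift-reduce conflict occurs when an LR(0) state has both:
  - a complete (reduce) item [A → α .] (dot at the end), and
  - a shift item [B → β . c γ] (dot before a terminal).

Augment with Y' → Y and build the canonical LR(0) collection (I0 = CLOSURE({[Y' → . Y]}), then GOTO on every symbol after a dot until no new states appear). It has 13 states:
  I0: { [X → . -], [X → . e ) Y], [Y → . ) X e], [Y → . ,], [Y → . -], [Y → . X e], [Y' → . Y] }  — shift
  I1: { [X → . -], [X → . e ) Y], [Y → ) . X e] }  — shift
  I2: { [Y → , .] }  — reduce
  I3: { [X → - .], [Y → - .] }  — 2 reduces
  I4: { [Y → X . e] }  — shift
  I5: { [Y' → Y .] }  — accept
  I6: { [X → e . ) Y] }  — shift
  I7: { [X → . -], [X → . e ) Y], [X → e ) . Y], [Y → . ) X e], [Y → . ,], [Y → . -], [Y → . X e] }  — shift
  I8: { [X → e ) Y .] }  — reduce
  I9: { [Y → X e .] }  — reduce
  I10: { [X → - .] }  — reduce
  I11: { [Y → ) X . e] }  — shift
  I12: { [Y → ) X e .] }  — reduce

No state contains both a complete item and a shift item.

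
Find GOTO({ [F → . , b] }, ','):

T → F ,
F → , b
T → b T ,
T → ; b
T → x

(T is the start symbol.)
GOTO(I, ',') = CLOSURE({ [A → αX.β] : [A → α.Xβ] ∈ I, X = ',' })

Items with dot before ',', with the dot advanced:
  [F → . , b] → [F → , . b]
Closure adds nothing (no advanced item has the dot before a non-terminal).

GOTO = { [F → , . b] }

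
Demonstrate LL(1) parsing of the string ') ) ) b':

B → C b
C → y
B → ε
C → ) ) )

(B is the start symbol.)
Stack is shown with the top on the left.

Stack      Input      Action
----------------------------
B $        ) ) ) b $  output B → C b
C b $      ) ) ) b $  output C → ) ) )
) ) ) b $  ) ) ) b $  match ')'
) ) b $    ) ) b $    match ')'
) b $      ) b $      match ')'
b $        b $        match 'b'
$          $          accept

The string is accepted.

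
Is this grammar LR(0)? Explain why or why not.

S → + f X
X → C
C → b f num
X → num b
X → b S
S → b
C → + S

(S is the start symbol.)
Augment with S' → S and build the canonical LR(0) collection (I0 = CLOSURE({[S' → . S]}), then GOTO on every symbol after a dot until no new states appear). It has 15 states:
  I0: { [S → . + f X], [S → . b], [S' → . S] }  — shift
  I1: { [S → + . f X] }  — shift
  I2: { [S' → S .] }  — accept
  I3: { [S → b .] }  — reduce
  I4: { [C → . + S], [C → . b f num], [S → + f . X], [X → . C], [X → . b S], [X → . num b] }  — shift
  I5: { [C → + . S], [S → . + f X], [S → . b] }  — shift
  I6: { [X → C .] }  — reduce
  I7: { [S → + f X .] }  — reduce
  I8: { [C → b . f num], [S → . + f X], [S → . b], [X → b . S] }  — shift
  I9: { [X → num . b] }  — shift
  I10: { [X → num b .] }  — reduce
  I11: { [X → b S .] }  — reduce
  I12: { [C → b f . num] }  — shift
  I13: { [C → b f num .] }  — reduce
  I14: { [C → + S .] }  — reduce

Every state is either a pure shift/goto state or contains exactly one complete item and nothing to shift — no conflicts. The grammar is LR(0).

Answer: Yes, the grammar is LR(0)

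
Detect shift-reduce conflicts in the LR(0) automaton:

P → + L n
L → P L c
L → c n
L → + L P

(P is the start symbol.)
Augment with P' → P and build the canonical LR(0) collection (I0 = CLOSURE({[P' → . P]}), then GOTO on every symbol after a dot until no new states appear). It has 13 states:
  I0: { [P → . + L n], [P' → . P] }  — shift
  I1: { [L → . + L P], [L → . P L c], [L → . c n], [P → + . L n], [P → . + L n] }  — shift
  I2: { [P' → P .] }  — accept
  I3: { [L → + . L P], [L → . + L P], [L → . P L c], [L → . c n], [P → + . L n], [P → . + L n] }  — shift
  I4: { [P → + L . n] }  — shift
  I5: { [L → . + L P], [L → . P L c], [L → . c n], [L → P . L c], [P → . + L n] }  — shift
  I6: { [L → c . n] }  — shift
  I7: { [L → c n .] }  — reduce
  I8: { [L → P L . c] }  — shift
  I9: { [L → P L c .] }  — reduce
  I10: { [P → + L n .] }  — reduce
  I11: { [L → + L . P], [P → + L . n], [P → . + L n] }  — shift
  I12: { [L → + L P .] }  — reduce

No state contains both a complete item and a shift item.

Answer: No shift-reduce conflicts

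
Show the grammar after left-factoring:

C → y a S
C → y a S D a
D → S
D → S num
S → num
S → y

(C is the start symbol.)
C → y a S C'
C' → ε
C' → D a
D → S D'
D' → ε
D' → num
S → num
S → y

Left-factoring transforms A → αβ₁ | αβ₂ into A → αA' and A' → β₁ | β₂
(α is the longest common prefix among the alternatives). Repeat until
no nonterminal has two alternatives with a common prefix.

Round 1: C has alternatives sharing prefix 'y a S'. Introduce C': C → y a S C'
  Add: C' → ε
  Add: C' → D a

Round 2: D has alternatives sharing prefix 'S'. Introduce D': D → S D'
  Add: D' → ε
  Add: D' → num

No remaining common prefixes — done.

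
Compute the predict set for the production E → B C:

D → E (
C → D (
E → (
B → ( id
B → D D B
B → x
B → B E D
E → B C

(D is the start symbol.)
{ '(', 'x' }

PREDICT(E → B C) = (FIRST(RHS) \ {ε}) ∪ (FOLLOW(E) if ε ∈ FIRST(RHS), i.e. RHS ⇒* ε)
FIRST(B) = { '(', 'x' }
FIRST(B C) = { '(', 'x' }
ε ∉ FIRST(B C), so FOLLOW(E) is not added.
PREDICT(E → B C) = { '(', 'x' }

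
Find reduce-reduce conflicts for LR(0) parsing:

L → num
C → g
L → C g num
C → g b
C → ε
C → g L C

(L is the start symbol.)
A reduce-reduce conflict occurs when an LR(0) state has two complete items [A → α .] and [B → β .] — both call for a reduction, and with no lookahead the parser cannot choose between them.

Augment with L' → L and build the canonical LR(0) collection (I0 = CLOSURE({[L' → . L]}), then GOTO on every symbol after a dot until no new states appear). It has 10 states:
  I0: { [C → . g L C], [C → . g b], [C → . g], [C → .], [L → . C g num], [L → . num], [L' → . L] }  — shift, reduce
  I1: { [L → C . g num] }  — shift
  I2: { [L' → L .] }  — accept
  I3: { [C → . g L C], [C → . g b], [C → . g], [C → .], [C → g . L C], [C → g . b], [C → g .], [L → . C g num], [L → . num] }  — shift, 2 reduces
  I4: { [L → num .] }  — reduce
  I5: { [C → . g L C], [C → . g b], [C → . g], [C → .], [C → g L . C] }  — shift, reduce
  I6: { [C → g b .] }  — reduce
  I7: { [C → g L C .] }  — reduce
  I8: { [L → C g . num] }  — shift
  I9: { [L → C g num .] }  — reduce

I3 contains complete items [C → .], [C → g .] — reduce-reduce conflict.

Answer: Yes — I3: [C → .] vs [C → g .]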